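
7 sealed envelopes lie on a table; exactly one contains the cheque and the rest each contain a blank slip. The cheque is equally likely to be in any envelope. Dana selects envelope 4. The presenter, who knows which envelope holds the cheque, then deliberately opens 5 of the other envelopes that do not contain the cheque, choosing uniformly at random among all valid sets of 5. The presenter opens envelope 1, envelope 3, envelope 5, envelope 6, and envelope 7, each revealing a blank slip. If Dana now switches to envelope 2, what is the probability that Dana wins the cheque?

Consider each possible location of the cheque in turn.
If it is in any of envelopes 1, 3, 5, 6, and 7 (prior 1/7 each): that envelope was opened and seen not to hold the prize — ruled out; weight (1/7)·0 = 0 each.
If it is in envelope 2 (prior 1/7): the presenter has no choice, probability 1; weight (1/7)·1 = 1/7.
If it is in envelope 4 (prior 1/7): the presenter has 6 equally likely choices, so probability 1/6; weight (1/7)·(1/6) = 1/42.
The weights sum to 1/6.
So P(the cheque in envelope 2 | the presenter opened envelope 1, envelope 3, envelope 5, envelope 6, and envelope 7) = (1/7) / (1/6) = 6/7.

6/7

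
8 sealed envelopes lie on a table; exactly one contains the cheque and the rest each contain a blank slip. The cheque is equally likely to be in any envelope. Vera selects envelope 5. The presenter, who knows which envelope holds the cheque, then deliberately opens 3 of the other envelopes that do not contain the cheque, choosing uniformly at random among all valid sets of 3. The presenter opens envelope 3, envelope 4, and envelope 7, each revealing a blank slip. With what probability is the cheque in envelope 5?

1/8

Consider each possible location of the cheque in turn.
If it is in any of envelopes 1, 2, 6, and 8 (prior 1/8 each): the presenter has 20 equally likely choices, so probability 1/20; weight (1/8)·(1/20) = 1/160 each.
If it is in any of envelopes 3, 4, and 7 (prior 1/8 each): that envelope was opened and seen not to hold the prize — ruled out; weight (1/8)·0 = 0 each.
If it is in envelope 5 (prior 1/8): the presenter has 35 equally likely choices, so probability 1/35; weight (1/8)·(1/35) = 1/280.
The weights sum to 1/35.
So P(the cheque in envelope 5 | the presenter opened envelope 3, envelope 4, and envelope 7) = (1/280) / (1/35) = 1/8.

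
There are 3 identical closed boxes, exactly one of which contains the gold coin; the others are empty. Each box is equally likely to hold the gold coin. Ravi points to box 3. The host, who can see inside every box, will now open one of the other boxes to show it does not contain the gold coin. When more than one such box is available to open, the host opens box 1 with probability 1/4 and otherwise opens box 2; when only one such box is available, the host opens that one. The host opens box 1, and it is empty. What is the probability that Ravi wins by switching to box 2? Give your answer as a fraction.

4/5

Condition on the true location of the gold coin.
If it is in box 1 (prior 1/3): the host opened box 1, so this case is ruled out; weight (1/3)·0 = 0.
If it is in box 2 (prior 1/3): only box 1 is available, probability 1; weight (1/3)·1 = 1/3.
If it is in box 3 (prior 1/3): box 1 is available, opened with probability 1/4; weight (1/3)·(1/4) = 1/12.
The weights sum to 5/12.
So P(the gold coin in box 2 | the host opened box 1) = (1/3) / (5/12) = 4/5.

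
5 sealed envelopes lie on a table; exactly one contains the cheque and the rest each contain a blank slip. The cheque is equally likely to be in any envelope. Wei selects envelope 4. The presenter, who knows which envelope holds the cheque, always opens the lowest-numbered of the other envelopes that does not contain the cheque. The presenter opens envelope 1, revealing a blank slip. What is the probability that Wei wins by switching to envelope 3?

Apply Bayes' rule, conditioning on where the cheque actually is.
If it is in envelope 1 (prior 1/5): the presenter opened envelope 1, so this case is ruled out; weight (1/5)·0 = 0.
If it is in any of envelopes 2, 3, 4, and 5 (prior 1/5 each): envelope 1 is the lowest-numbered option available, probability 1; weight (1/5)·1 = 1/5 each.
The weights sum to 4/5.
So P(the cheque in envelope 3 | the presenter opened envelope 1) = (1/5) / (4/5) = 1/4.

1/4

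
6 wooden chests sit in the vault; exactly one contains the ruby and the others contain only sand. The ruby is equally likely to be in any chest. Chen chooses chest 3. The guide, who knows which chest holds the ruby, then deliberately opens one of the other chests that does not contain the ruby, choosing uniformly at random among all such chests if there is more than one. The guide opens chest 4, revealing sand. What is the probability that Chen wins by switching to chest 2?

Condition on the true location of the ruby.
If it is in any of chests 1, 2, 5, and 6 (prior 1/6 each): the guide has 4 equally likely choices, so probability 1/4; weight (1/6)·(1/4) = 1/24 each.
If it is in chest 3 (prior 1/6): the guide has 5 equally likely choices, so probability 1/5; weight (1/6)·(1/5) = 1/30.
If it is in chest 4 (prior 1/6): the guide opened chest 4, so this case is ruled out; weight (1/6)·0 = 0.
The weights sum to 1/5.
So P(the ruby in chest 2 | the guide opened chest 4) = (1/24) / (1/5) = 5/24.

5/24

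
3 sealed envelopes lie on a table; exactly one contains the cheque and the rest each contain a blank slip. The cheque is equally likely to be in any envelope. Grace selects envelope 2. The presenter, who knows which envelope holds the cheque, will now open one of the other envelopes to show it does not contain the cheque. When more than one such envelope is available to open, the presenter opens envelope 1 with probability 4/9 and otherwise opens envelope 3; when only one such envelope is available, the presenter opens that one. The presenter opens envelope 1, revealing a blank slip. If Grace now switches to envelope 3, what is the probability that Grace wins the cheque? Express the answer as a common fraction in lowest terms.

9/13

Condition on the true location of the cheque.
If it is in envelope 1 (prior 1/3): the presenter opened envelope 1, so this case is ruled out; weight (1/3)·0 = 0.
If it is in envelope 2 (prior 1/3): envelope 1 is available, opened with probability 4/9; weight (1/3)·(4/9) = 4/27.
If it is in envelope 3 (prior 1/3): only envelope 1 is available, probability 1; weight (1/3)·1 = 1/3.
The weights sum to 13/27.
So P(the cheque in envelope 3 | the presenter opened envelope 1) = (1/3) / (13/27) = 9/13.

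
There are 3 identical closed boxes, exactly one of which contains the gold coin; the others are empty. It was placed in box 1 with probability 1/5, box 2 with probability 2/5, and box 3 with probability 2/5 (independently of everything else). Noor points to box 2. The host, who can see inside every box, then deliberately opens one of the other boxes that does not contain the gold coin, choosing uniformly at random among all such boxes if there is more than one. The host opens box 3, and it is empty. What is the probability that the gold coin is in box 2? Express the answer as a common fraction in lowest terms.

1/2

Consider each possible location of the gold coin in turn.
If it is in box 1 (prior 1/5): the host has no choice, probability 1; weight (1/5)·1 = 1/5.
If it is in box 2 (prior 2/5): the host has 2 equally likely choices, so probability 1/2; weight (2/5)·(1/2) = 1/5.
If it is in box 3 (prior 2/5): the host opened box 3, so this case is ruled out; weight (2/5)·0 = 0.
The weights sum to 2/5.
So P(the gold coin in box 2 | the host opened box 3) = (1/5) / (2/5) = 1/2.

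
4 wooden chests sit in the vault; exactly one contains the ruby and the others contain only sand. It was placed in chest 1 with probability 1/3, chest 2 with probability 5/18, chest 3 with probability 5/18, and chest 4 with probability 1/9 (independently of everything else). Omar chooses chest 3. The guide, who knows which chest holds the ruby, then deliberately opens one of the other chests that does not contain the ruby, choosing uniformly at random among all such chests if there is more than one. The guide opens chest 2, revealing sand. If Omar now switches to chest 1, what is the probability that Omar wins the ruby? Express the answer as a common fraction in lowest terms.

9/17

Condition on the true location of the ruby.
If it is in chest 1 (prior 1/3): the guide has 2 equally likely choices, so probability 1/2; weight (1/3)·(1/2) = 1/6.
If it is in chest 2 (prior 5/18): the guide opened chest 2, so this case is ruled out; weight (5/18)·0 = 0.
If it is in chest 3 (prior 5/18): the guide has 3 equally likely choices, so probability 1/3; weight (5/18)·(1/3) = 5/54.
If it is in chest 4 (prior 1/9): the guide has 2 equally likely choices, so probability 1/2; weight (1/9)·(1/2) = 1/18.
The weights sum to 17/54.
So P(the ruby in chest 1 | the guide opened chest 2) = (1/6) / (17/54) = 9/17.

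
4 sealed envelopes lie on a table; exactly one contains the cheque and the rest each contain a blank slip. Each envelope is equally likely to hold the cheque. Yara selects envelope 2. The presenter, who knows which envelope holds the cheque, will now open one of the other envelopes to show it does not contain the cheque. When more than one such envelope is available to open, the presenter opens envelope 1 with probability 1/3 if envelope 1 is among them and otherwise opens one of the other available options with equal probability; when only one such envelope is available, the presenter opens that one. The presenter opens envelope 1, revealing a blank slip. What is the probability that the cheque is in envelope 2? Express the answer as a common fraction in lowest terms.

1/3

Consider each possible location of the cheque in turn.
If it is in envelope 1 (prior 1/4): the presenter opened envelope 1, so this case is ruled out; weight (1/4)·0 = 0.
If it is in any of envelopes 2, 3, and 4 (prior 1/4 each): envelope 1 is available, opened with probability 1/3; weight (1/4)·(1/3) = 1/12 each.
The weights sum to 1/4.
So P(the cheque in envelope 2 | the presenter opened envelope 1) = (1/12) / (1/4) = 1/3.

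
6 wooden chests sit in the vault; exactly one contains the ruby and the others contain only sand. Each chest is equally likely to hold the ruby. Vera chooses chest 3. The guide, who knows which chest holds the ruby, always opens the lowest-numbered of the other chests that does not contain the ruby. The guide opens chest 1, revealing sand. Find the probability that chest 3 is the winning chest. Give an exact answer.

1/5

Apply Bayes' rule, conditioning on where the ruby actually is.
If it is in chest 1 (prior 1/6): the guide opened chest 1, so this case is ruled out; weight (1/6)·0 = 0.
If it is in any of chests 2, 3, 4, 5, and 6 (prior 1/6 each): chest 1 is the lowest-numbered option available, probability 1; weight (1/6)·1 = 1/6 each.
The weights sum to 5/6.
So P(the ruby in chest 3 | the guide opened chest 1) = (1/6) / (5/6) = 1/5.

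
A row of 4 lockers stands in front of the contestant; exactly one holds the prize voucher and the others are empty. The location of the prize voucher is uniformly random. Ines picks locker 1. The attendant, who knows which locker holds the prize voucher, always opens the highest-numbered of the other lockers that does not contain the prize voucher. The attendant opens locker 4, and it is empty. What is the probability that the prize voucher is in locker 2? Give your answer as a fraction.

1/3

Consider each possible location of the prize voucher in turn.
If it is in any of lockers 1, 2, and 3 (prior 1/4 each): locker 4 is the highest-numbered option available, probability 1; weight (1/4)·1 = 1/4 each.
If it is in locker 4 (prior 1/4): the attendant opened locker 4, so this case is ruled out; weight (1/4)·0 = 0.
The weights sum to 3/4.
So P(the prize voucher in locker 2 | the attendant opened locker 4) = (1/4) / (3/4) = 1/3.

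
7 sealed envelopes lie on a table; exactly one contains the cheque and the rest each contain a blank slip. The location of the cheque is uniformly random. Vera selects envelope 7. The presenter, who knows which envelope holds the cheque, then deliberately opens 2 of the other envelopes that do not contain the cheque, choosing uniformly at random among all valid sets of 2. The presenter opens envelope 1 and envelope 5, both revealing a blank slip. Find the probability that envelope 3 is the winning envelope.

3/14

Consider each possible location of the cheque in turn.
If it is in either of envelopes 1 and 5 (prior 1/7 each): that envelope was opened and seen not to hold the prize — ruled out; weight (1/7)·0 = 0 each.
If it is in any of envelopes 2, 3, 4, and 6 (prior 1/7 each): the presenter has 10 equally likely choices, so probability 1/10; weight (1/7)·(1/10) = 1/70 each.
If it is in envelope 7 (prior 1/7): the presenter has 15 equally likely choices, so probability 1/15; weight (1/7)·(1/15) = 1/105.
The weights sum to 1/15.
So P(the cheque in envelope 3 | the presenter opened envelope 1 and envelope 5) = (1/70) / (1/15) = 3/14.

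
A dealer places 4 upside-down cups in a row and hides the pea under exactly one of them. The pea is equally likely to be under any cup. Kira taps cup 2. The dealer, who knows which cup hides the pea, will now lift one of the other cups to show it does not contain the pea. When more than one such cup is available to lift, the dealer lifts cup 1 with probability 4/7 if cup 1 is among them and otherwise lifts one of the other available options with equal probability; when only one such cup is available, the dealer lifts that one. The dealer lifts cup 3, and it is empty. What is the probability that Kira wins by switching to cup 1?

Condition on the true location of the pea.
If it is under cup 1 (prior 1/4): cup 1 holds the prize so is unavailable; the dealer chooses uniformly among the 2 others, probability 1/2; weight (1/4)·(1/2) = 1/8.
If it is under cup 2 (prior 1/4): cup 1 is available but not opened; cup 3 gets probability (1 − 4/7)/2 = 3/14; weight (1/4)·(3/14) = 3/56.
If it is under cup 3 (prior 1/4): the dealer opened cup 3, so this case is ruled out; weight (1/4)·0 = 0.
If it is under cup 4 (prior 1/4): cup 1 is available but not opened, probability 3/7; weight (1/4)·(3/7) = 3/28.
The weights sum to 2/7.
So P(the pea under cup 1 | the dealer opened cup 3) = (1/8) / (2/7) = 7/16.

7/16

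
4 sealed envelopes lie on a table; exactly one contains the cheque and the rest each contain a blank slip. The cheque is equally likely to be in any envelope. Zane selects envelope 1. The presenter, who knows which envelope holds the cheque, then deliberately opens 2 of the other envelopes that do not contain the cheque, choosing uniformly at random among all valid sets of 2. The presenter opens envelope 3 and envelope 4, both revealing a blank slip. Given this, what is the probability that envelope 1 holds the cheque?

1/4

Apply Bayes' rule, conditioning on where the cheque actually is.
If it is in envelope 1 (prior 1/4): the presenter has 3 equally likely choices, so probability 1/3; weight (1/4)·(1/3) = 1/12.
If it is in envelope 2 (prior 1/4): the presenter has no choice, probability 1; weight (1/4)·1 = 1/4.
If it is in either of envelopes 3 and 4 (prior 1/4 each): that envelope was opened and seen not to hold the prize — ruled out; weight (1/4)·0 = 0 each.
The weights sum to 1/3.
So P(the cheque in envelope 1 | the presenter opened envelope 3 and envelope 4) = (1/12) / (1/3) = 1/4.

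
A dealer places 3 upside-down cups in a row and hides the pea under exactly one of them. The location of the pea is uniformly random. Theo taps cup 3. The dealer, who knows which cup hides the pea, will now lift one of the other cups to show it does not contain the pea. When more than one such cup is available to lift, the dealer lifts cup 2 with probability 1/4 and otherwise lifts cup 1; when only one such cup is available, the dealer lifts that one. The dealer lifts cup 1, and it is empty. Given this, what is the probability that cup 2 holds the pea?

Condition on the true location of the pea.
If it is under cup 1 (prior 1/3): the dealer opened cup 1, so this case is ruled out; weight (1/3)·0 = 0.
If it is under cup 2 (prior 1/3): only cup 1 is available, probability 1; weight (1/3)·1 = 1/3.
If it is under cup 3 (prior 1/3): cup 2 is available but not opened, probability 3/4; weight (1/3)·(3/4) = 1/4.
The weights sum to 7/12.
So P(the pea under cup 2 | the dealer opened cup 1) = (1/3) / (7/12) = 4/7.

4/7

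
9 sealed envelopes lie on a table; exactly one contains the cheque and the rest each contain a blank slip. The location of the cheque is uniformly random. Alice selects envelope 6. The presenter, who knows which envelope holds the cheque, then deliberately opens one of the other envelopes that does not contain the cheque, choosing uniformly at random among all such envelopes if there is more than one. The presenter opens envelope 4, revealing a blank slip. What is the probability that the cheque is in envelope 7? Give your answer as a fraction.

Condition on the true location of the cheque.
If it is in any of envelopes 1, 2, 3, 5, 7, 8, and 9 (prior 1/9 each): the presenter has 7 equally likely choices, so probability 1/7; weight (1/9)·(1/7) = 1/63 each.
If it is in envelope 4 (prior 1/9): the presenter opened envelope 4, so this case is ruled out; weight (1/9)·0 = 0.
If it is in envelope 6 (prior 1/9): the presenter has 8 equally likely choices, so probability 1/8; weight (1/9)·(1/8) = 1/72.
The weights sum to 1/8.
So P(the cheque in envelope 7 | the presenter opened envelope 4) = (1/63) / (1/8) = 8/63.

8/63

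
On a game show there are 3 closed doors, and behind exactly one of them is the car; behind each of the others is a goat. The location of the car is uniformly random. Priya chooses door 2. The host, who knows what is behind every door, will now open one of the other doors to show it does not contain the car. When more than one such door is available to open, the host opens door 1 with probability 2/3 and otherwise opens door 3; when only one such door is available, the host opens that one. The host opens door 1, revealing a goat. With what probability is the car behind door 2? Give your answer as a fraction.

2/5

Apply Bayes' rule, conditioning on where the car actually is.
If it is behind door 1 (prior 1/3): the host opened door 1, so this case is ruled out; weight (1/3)·0 = 0.
If it is behind door 2 (prior 1/3): door 1 is available, opened with probability 2/3; weight (1/3)·(2/3) = 2/9.
If it is behind door 3 (prior 1/3): only door 1 is available, probability 1; weight (1/3)·1 = 1/3.
The weights sum to 5/9.
So P(the car behind door 2 | the host opened door 1) = (2/9) / (5/9) = 2/5.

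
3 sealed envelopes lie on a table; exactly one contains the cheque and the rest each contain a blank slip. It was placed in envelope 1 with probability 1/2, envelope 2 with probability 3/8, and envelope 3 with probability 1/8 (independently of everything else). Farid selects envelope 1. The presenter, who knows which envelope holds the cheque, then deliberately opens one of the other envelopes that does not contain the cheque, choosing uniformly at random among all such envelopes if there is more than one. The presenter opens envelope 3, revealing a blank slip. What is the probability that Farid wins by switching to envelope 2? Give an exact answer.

Consider each possible location of the cheque in turn.
If it is in envelope 1 (prior 1/2): the presenter has 2 equally likely choices, so probability 1/2; weight (1/2)·(1/2) = 1/4.
If it is in envelope 2 (prior 3/8): the presenter has no choice, probability 1; weight (3/8)·1 = 3/8.
If it is in envelope 3 (prior 1/8): the presenter opened envelope 3, so this case is ruled out; weight (1/8)·0 = 0.
The weights sum to 5/8.
So P(the cheque in envelope 2 | the presenter opened envelope 3) = (3/8) / (5/8) = 3/5.

3/5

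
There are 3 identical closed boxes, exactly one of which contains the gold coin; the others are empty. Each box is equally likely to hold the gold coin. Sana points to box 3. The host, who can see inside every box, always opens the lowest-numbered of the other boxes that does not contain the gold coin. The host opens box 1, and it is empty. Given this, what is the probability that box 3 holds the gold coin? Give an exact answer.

1/2

Condition on the true location of the gold coin.
If it is in box 1 (prior 1/3): the host opened box 1, so this case is ruled out; weight (1/3)·0 = 0.
If it is in either of boxes 2 and 3 (prior 1/3 each): box 1 is the lowest-numbered option available, probability 1; weight (1/3)·1 = 1/3 each.
The weights sum to 2/3.
So P(the gold coin in box 3 | the host opened box 1) = (1/3) / (2/3) = 1/2.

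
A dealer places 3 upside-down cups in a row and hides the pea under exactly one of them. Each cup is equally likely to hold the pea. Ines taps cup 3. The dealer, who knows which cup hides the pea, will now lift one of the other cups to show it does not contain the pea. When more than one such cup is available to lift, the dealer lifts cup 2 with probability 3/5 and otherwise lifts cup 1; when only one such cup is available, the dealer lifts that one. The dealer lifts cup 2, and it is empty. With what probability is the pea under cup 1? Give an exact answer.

Condition on the true location of the pea.
If it is under cup 1 (prior 1/3): only cup 2 is available, probability 1; weight (1/3)·1 = 1/3.
If it is under cup 2 (prior 1/3): the dealer opened cup 2, so this case is ruled out; weight (1/3)·0 = 0.
If it is under cup 3 (prior 1/3): cup 2 is available, opened with probability 3/5; weight (1/3)·(3/5) = 1/5.
The weights sum to 8/15.
So P(the pea under cup 1 | the dealer opened cup 2) = (1/3) / (8/15) = 5/8.

5/8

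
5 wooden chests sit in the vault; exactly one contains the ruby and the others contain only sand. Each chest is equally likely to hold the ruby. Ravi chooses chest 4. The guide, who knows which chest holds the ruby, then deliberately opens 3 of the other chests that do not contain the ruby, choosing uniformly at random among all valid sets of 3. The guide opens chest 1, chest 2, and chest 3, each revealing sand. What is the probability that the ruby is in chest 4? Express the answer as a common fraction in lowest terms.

1/5

Consider each possible location of the ruby in turn.
If it is in any of chests 1, 2, and 3 (prior 1/5 each): that chest was opened and seen not to hold the prize — ruled out; weight (1/5)·0 = 0 each.
If it is in chest 4 (prior 1/5): the guide has 4 equally likely choices, so probability 1/4; weight (1/5)·(1/4) = 1/20.
If it is in chest 5 (prior 1/5): the guide has no choice, probability 1; weight (1/5)·1 = 1/5.
The weights sum to 1/4.
So P(the ruby in chest 4 | the guide opened chest 1, chest 2, and chest 3) = (1/20) / (1/4) = 1/5.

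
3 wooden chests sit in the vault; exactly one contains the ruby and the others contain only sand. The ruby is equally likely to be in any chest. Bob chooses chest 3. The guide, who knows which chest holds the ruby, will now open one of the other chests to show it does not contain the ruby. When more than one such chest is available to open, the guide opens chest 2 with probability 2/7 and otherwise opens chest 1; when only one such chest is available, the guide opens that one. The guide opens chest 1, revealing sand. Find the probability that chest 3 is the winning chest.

5/12

Apply Bayes' rule, conditioning on where the ruby actually is.
If it is in chest 1 (prior 1/3): the guide opened chest 1, so this case is ruled out; weight (1/3)·0 = 0.
If it is in chest 2 (prior 1/3): only chest 1 is available, probability 1; weight (1/3)·1 = 1/3.
If it is in chest 3 (prior 1/3): chest 2 is available but not opened, probability 5/7; weight (1/3)·(5/7) = 5/21.
The weights sum to 4/7.
So P(the ruby in chest 3 | the guide opened chest 1) = (5/21) / (4/7) = 5/12.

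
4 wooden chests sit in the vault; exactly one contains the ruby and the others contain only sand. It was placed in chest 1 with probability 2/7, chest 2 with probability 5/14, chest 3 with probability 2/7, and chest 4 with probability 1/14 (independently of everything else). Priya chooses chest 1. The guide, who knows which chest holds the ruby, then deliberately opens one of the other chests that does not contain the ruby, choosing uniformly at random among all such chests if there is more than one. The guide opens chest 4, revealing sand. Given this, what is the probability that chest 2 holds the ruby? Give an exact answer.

Condition on the true location of the ruby.
If it is in chest 1 (prior 2/7): the guide has 3 equally likely choices, so probability 1/3; weight (2/7)·(1/3) = 2/21.
If it is in chest 2 (prior 5/14): the guide has 2 equally likely choices, so probability 1/2; weight (5/14)·(1/2) = 5/28.
If it is in chest 3 (prior 2/7): the guide has 2 equally likely choices, so probability 1/2; weight (2/7)·(1/2) = 1/7.
If it is in chest 4 (prior 1/14): the guide opened chest 4, so this case is ruled out; weight (1/14)·0 = 0.
The weights sum to 5/12.
So P(the ruby in chest 2 | the guide opened chest 4) = (5/28) / (5/12) = 3/7.

3/7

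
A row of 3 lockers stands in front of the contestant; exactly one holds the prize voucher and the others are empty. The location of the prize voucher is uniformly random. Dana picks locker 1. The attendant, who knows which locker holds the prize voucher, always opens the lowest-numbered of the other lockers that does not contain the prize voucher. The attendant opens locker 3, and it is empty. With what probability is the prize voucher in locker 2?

Apply Bayes' rule, conditioning on where the prize voucher actually is.
If it is in locker 1 (prior 1/3): the attendant would have opened locker 2 instead, probability 0; weight (1/3)·0 = 0.
If it is in locker 2 (prior 1/3): locker 3 is the lowest-numbered option available, probability 1; weight (1/3)·1 = 1/3.
If it is in locker 3 (prior 1/3): the attendant opened locker 3, so this case is ruled out; weight (1/3)·0 = 0.
The weights sum to 1/3.
So P(the prize voucher in locker 2 | the attendant opened locker 3) = (1/3) / (1/3) = 1.

1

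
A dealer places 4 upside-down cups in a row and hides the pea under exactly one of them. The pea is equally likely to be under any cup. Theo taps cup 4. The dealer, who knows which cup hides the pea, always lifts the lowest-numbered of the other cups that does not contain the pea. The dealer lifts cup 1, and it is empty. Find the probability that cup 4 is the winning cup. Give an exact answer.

1/3

Apply Bayes' rule, conditioning on where the pea actually is.
If it is under cup 1 (prior 1/4): the dealer opened cup 1, so this case is ruled out; weight (1/4)·0 = 0.
If it is under any of cups 2, 3, and 4 (prior 1/4 each): cup 1 is the lowest-numbered option available, probability 1; weight (1/4)·1 = 1/4 each.
The weights sum to 3/4.
So P(the pea under cup 4 | the dealer opened cup 1) = (1/4) / (3/4) = 1/3.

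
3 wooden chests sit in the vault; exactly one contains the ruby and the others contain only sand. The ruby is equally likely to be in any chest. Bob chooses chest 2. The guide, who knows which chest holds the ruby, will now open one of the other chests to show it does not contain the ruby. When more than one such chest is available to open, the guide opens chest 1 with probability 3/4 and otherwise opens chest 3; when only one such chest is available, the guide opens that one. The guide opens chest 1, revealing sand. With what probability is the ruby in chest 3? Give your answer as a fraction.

Apply Bayes' rule, conditioning on where the ruby actually is.
If it is in chest 1 (prior 1/3): the guide opened chest 1, so this case is ruled out; weight (1/3)·0 = 0.
If it is in chest 2 (prior 1/3): chest 1 is available, opened with probability 3/4; weight (1/3)·(3/4) = 1/4.
If it is in chest 3 (prior 1/3): only chest 1 is available, probability 1; weight (1/3)·1 = 1/3.
The weights sum to 7/12.
So P(the ruby in chest 3 | the guide opened chest 1) = (1/3) / (7/12) = 4/7.

4/7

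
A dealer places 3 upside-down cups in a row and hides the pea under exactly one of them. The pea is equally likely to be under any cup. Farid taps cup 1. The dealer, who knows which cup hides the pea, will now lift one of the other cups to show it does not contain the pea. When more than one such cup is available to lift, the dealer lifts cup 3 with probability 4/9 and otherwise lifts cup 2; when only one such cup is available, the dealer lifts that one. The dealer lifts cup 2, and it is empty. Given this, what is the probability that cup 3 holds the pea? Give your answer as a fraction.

9/14

Condition on the true location of the pea.
If it is under cup 1 (prior 1/3): cup 3 is available but not opened, probability 5/9; weight (1/3)·(5/9) = 5/27.
If it is under cup 2 (prior 1/3): the dealer opened cup 2, so this case is ruled out; weight (1/3)·0 = 0.
If it is under cup 3 (prior 1/3): only cup 2 is available, probability 1; weight (1/3)·1 = 1/3.
The weights sum to 14/27.
So P(the pea under cup 3 | the dealer opened cup 2) = (1/3) / (14/27) = 9/14.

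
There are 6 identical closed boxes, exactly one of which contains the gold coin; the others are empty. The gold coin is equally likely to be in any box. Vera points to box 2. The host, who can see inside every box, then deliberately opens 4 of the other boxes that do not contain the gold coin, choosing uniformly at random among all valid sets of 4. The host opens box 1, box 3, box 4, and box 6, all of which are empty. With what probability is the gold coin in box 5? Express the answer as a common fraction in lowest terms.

5/6

Apply Bayes' rule, conditioning on where the gold coin actually is.
If it is in any of boxes 1, 3, 4, and 6 (prior 1/6 each): that box was opened and seen not to hold the prize — ruled out; weight (1/6)·0 = 0 each.
If it is in box 2 (prior 1/6): the host has 5 equally likely choices, so probability 1/5; weight (1/6)·(1/5) = 1/30.
If it is in box 5 (prior 1/6): the host has no choice, probability 1; weight (1/6)·1 = 1/6.
The weights sum to 1/5.
So P(the gold coin in box 5 | the host opened box 1, box 3, box 4, and box 6) = (1/6) / (1/5) = 5/6.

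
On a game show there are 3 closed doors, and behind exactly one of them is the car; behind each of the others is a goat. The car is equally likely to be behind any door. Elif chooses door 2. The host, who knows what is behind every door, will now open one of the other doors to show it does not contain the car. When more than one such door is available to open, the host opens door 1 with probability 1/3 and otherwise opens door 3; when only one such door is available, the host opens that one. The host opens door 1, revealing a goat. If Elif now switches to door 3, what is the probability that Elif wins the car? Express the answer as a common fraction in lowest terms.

3/4

Consider each possible location of the car in turn.
If it is behind door 1 (prior 1/3): the host opened door 1, so this case is ruled out; weight (1/3)·0 = 0.
If it is behind door 2 (prior 1/3): door 1 is available, opened with probability 1/3; weight (1/3)·(1/3) = 1/9.
If it is behind door 3 (prior 1/3): only door 1 is available, probability 1; weight (1/3)·1 = 1/3.
The weights sum to 4/9.
So P(the car behind door 3 | the host opened door 1) = (1/3) / (4/9) = 3/4.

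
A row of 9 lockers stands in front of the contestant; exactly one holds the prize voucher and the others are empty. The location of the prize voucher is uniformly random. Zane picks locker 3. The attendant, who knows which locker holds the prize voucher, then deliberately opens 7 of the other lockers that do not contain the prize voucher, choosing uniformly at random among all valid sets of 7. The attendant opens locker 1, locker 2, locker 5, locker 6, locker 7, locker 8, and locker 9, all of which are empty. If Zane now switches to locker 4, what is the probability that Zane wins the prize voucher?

8/9

Apply Bayes' rule, conditioning on where the prize voucher actually is.
If it is in any of lockers 1, 2, 5, 6, 7, 8, and 9 (prior 1/9 each): that locker was opened and seen not to hold the prize — ruled out; weight (1/9)·0 = 0 each.
If it is in locker 3 (prior 1/9): the attendant has 8 equally likely choices, so probability 1/8; weight (1/9)·(1/8) = 1/72.
If it is in locker 4 (prior 1/9): the attendant has no choice, probability 1; weight (1/9)·1 = 1/9.
The weights sum to 1/8.
So P(the prize voucher in locker 4 | the attendant opened locker 1, locker 2, locker 5, locker 6, locker 7, locker 8, and locker 9) = (1/9) / (1/8) = 8/9.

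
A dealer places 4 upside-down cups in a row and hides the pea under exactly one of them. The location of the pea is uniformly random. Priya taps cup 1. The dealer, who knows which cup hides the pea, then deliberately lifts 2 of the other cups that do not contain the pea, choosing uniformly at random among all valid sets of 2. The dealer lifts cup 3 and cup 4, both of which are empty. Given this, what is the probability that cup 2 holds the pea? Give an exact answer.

Consider each possible location of the pea in turn.
If it is under cup 1 (prior 1/4): the dealer has 3 equally likely choices, so probability 1/3; weight (1/4)·(1/3) = 1/12.
If it is under cup 2 (prior 1/4): the dealer has no choice, probability 1; weight (1/4)·1 = 1/4.
If it is under either of cups 3 and 4 (prior 1/4 each): that cup was opened and seen not to hold the prize — ruled out; weight (1/4)·0 = 0 each.
The weights sum to 1/3.
So P(the pea under cup 2 | the dealer opened cup 3 and cup 4) = (1/4) / (1/3) = 3/4.

3/4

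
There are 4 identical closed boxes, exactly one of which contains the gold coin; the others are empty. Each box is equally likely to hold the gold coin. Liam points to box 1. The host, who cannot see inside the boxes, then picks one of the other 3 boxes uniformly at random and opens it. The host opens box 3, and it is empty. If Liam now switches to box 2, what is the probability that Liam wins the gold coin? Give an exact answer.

Condition on the true location of the gold coin.
If it is in any of boxes 1, 2, and 4 (prior 1/4 each): the host picks box 3 with probability 1/3 regardless, and it is not the prize; weight (1/4)·(1/3) = 1/12 each.
If it is in box 3 (prior 1/4): the host opened box 3, so this case is ruled out; weight (1/4)·0 = 0.
The weights sum to 1/4.
So P(the gold coin in box 2 | the host opened box 3) = (1/12) / (1/4) = 1/3.

1/3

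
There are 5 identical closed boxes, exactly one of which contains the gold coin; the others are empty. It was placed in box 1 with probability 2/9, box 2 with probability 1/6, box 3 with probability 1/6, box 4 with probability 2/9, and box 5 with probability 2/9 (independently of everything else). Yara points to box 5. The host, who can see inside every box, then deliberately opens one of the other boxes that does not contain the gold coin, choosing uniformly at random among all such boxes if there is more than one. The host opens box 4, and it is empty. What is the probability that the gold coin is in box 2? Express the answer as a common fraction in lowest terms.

Apply Bayes' rule, conditioning on where the gold coin actually is.
If it is in box 1 (prior 2/9): the host has 3 equally likely choices, so probability 1/3; weight (2/9)·(1/3) = 2/27.
If it is in either of boxes 2 and 3 (prior 1/6 each): the host has 3 equally likely choices, so probability 1/3; weight (1/6)·(1/3) = 1/18 each.
If it is in box 4 (prior 2/9): the host opened box 4, so this case is ruled out; weight (2/9)·0 = 0.
If it is in box 5 (prior 2/9): the host has 4 equally likely choices, so probability 1/4; weight (2/9)·(1/4) = 1/18.
The weights sum to 13/54.
So P(the gold coin in box 2 | the host opened box 4) = (1/18) / (13/54) = 3/13.

3/13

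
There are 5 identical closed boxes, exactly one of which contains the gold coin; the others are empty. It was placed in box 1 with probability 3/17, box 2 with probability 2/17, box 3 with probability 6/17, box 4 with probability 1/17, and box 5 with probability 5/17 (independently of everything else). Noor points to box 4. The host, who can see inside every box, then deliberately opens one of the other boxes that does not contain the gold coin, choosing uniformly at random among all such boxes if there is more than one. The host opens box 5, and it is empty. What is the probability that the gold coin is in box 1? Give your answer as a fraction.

Condition on the true location of the gold coin.
If it is in box 1 (prior 3/17): the host has 3 equally likely choices, so probability 1/3; weight (3/17)·(1/3) = 1/17.
If it is in box 2 (prior 2/17): the host has 3 equally likely choices, so probability 1/3; weight (2/17)·(1/3) = 2/51.
If it is in box 3 (prior 6/17): the host has 3 equally likely choices, so probability 1/3; weight (6/17)·(1/3) = 2/17.
If it is in box 4 (prior 1/17): the host has 4 equally likely choices, so probability 1/4; weight (1/17)·(1/4) = 1/68.
If it is in box 5 (prior 5/17): the host opened box 5, so this case is ruled out; weight (5/17)·0 = 0.
The weights sum to 47/204.
So P(the gold coin in box 1 | the host opened box 5) = (1/17) / (47/204) = 12/47.

12/47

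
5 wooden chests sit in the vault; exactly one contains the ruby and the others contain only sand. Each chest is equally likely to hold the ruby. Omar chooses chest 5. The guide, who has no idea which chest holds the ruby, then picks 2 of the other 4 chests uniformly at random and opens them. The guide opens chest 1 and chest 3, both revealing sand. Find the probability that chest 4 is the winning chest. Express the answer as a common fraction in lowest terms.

1/3

Condition on the true location of the ruby.
If it is in either of chests 1 and 3 (prior 1/5 each): that chest was opened and seen not to hold the prize — ruled out; weight (1/5)·0 = 0 each.
If it is in any of chests 2, 4, and 5 (prior 1/5 each): the guide picks exactly this set with probability 1/6 regardless, and none is the prize; weight (1/5)·(1/6) = 1/30 each.
The weights sum to 1/10.
So P(the ruby in chest 4 | the guide opened chest 1 and chest 3) = (1/30) / (1/10) = 1/3.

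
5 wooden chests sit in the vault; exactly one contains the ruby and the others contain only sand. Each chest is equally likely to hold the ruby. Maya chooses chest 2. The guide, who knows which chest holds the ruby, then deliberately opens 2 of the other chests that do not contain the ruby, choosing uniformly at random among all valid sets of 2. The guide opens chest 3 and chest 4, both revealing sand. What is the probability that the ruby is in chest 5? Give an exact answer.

2/5

Apply Bayes' rule, conditioning on where the ruby actually is.
If it is in either of chests 1 and 5 (prior 1/5 each): the guide has 3 equally likely choices, so probability 1/3; weight (1/5)·(1/3) = 1/15 each.
If it is in chest 2 (prior 1/5): the guide has 6 equally likely choices, so probability 1/6; weight (1/5)·(1/6) = 1/30.
If it is in either of chests 3 and 4 (prior 1/5 each): that chest was opened and seen not to hold the prize — ruled out; weight (1/5)·0 = 0 each.
The weights sum to 1/6.
So P(the ruby in chest 5 | the guide opened chest 3 and chest 4) = (1/15) / (1/6) = 2/5.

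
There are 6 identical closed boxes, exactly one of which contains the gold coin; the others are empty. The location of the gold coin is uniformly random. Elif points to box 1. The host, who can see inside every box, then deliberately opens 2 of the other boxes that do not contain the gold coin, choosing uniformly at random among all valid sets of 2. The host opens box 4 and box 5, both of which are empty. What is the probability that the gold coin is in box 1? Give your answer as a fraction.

Condition on the true location of the gold coin.
If it is in box 1 (prior 1/6): the host has 10 equally likely choices, so probability 1/10; weight (1/6)·(1/10) = 1/60.
If it is in any of boxes 2, 3, and 6 (prior 1/6 each): the host has 6 equally likely choices, so probability 1/6; weight (1/6)·(1/6) = 1/36 each.
If it is in either of boxes 4 and 5 (prior 1/6 each): that box was opened and seen not to hold the prize — ruled out; weight (1/6)·0 = 0 each.
The weights sum to 1/10.
So P(the gold coin in box 1 | the host opened box 4 and box 5) = (1/60) / (1/10) = 1/6.

1/6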